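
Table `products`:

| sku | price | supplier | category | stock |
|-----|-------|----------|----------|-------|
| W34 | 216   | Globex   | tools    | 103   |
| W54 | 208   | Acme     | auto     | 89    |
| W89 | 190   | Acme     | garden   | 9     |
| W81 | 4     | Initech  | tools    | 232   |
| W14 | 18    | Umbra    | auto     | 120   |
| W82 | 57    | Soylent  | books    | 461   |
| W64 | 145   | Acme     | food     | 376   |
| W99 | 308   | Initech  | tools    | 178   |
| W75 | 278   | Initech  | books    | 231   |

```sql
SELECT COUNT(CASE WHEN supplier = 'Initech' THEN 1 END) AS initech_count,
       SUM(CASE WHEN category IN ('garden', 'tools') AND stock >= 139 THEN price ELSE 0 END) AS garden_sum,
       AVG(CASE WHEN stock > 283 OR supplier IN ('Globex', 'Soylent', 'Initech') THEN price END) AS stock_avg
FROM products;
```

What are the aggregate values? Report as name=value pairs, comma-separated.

[initech_count: supplier = 'Initech']
sku=W34: ✗
sku=W54: ✗
sku=W89: ✗
sku=W81: ✓ → 1
sku=W14: ✗
sku=W82: ✗
sku=W64: ✗
sku=W99: ✓ → 1
sku=W75: ✓ → 1
initech_count = COUNT(1, 1, 1) = 3
—
[garden_sum: category IN ('garden', 'tools') AND stock >= 139]
sku=W34: ✗
sku=W54: ✗
sku=W89: ✗
sku=W81: ✓ → 4
sku=W14: ✗
sku=W82: ✗
sku=W64: ✗
sku=W99: ✓ → 308
sku=W75: ✗
garden_sum = 4 + 308 = 312
—
[stock_avg: stock > 283 OR supplier IN ('Globex', 'Soylent', 'Initech')]
sku=W34: ✓ → 216
sku=W54: ✗
sku=W89: ✗
sku=W81: ✓ → 4
sku=W14: ✗
sku=W82: ✓ → 57
sku=W64: ✓ → 145
sku=W99: ✓ → 308
sku=W75: ✓ → 278
stock_avg = (216 + 4 + 57 + 145 + 308 + 278) / 6 = 168

initech_count=3, garden_sum=312, stock_avg=168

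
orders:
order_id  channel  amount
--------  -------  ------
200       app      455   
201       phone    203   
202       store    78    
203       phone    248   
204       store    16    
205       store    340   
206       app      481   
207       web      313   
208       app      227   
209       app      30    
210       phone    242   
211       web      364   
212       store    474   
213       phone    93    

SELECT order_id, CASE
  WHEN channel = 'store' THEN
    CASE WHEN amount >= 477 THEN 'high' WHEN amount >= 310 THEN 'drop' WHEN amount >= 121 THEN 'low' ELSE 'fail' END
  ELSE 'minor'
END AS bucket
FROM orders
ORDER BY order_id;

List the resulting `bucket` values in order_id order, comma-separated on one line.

order_id=200: channel='app' → outer ELSE → minor
order_id=201: channel='phone' → outer ELSE → minor
order_id=202: channel='store' → inner[ELSE] → fail
order_id=203: channel='phone' → outer ELSE → minor
order_id=204: channel='store' → inner[ELSE] → fail
order_id=205: channel='store' → inner[amount >= 310] → drop
order_id=206: channel='app' → outer ELSE → minor
order_id=207: channel='web' → outer ELSE → minor
order_id=208: channel='app' → outer ELSE → minor
order_id=209: channel='app' → outer ELSE → minor
order_id=210: channel='phone' → outer ELSE → minor
order_id=211: channel='web' → outer ELSE → minor
order_id=212: channel='store' → inner[amount >= 310] → drop
order_id=213: channel='phone' → outer ELSE → minor

minor, minor, fail, minor, fail, drop, minor, minor, minor, minor, minor, minor, drop, minor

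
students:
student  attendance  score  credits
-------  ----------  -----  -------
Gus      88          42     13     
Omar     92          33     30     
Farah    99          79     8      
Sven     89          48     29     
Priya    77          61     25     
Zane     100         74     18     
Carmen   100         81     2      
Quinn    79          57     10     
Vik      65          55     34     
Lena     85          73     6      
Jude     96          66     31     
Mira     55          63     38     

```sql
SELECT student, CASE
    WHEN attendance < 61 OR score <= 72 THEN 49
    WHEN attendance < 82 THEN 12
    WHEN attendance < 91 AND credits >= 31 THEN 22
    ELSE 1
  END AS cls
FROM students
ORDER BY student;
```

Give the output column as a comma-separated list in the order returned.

1, 1, 49, 49, 1, 49, 49, 49, 49, 49, 49, 1

student=Carmen: ELSE → 1
student=Farah: ELSE → 1
student=Gus: attendance < 61 OR score <= 72 → 49
student=Jude: attendance < 61 OR score <= 72 → 49
student=Lena: ELSE → 1
student=Mira: attendance < 61 OR score <= 72 → 49
student=Omar: attendance < 61 OR score <= 72 → 49
student=Priya: attendance < 61 OR score <= 72 → 49
student=Quinn: attendance < 61 OR score <= 72 → 49
student=Sven: attendance < 61 OR score <= 72 → 49
student=Vik: attendance < 61 OR score <= 72 → 49
student=Zane: ELSE → 1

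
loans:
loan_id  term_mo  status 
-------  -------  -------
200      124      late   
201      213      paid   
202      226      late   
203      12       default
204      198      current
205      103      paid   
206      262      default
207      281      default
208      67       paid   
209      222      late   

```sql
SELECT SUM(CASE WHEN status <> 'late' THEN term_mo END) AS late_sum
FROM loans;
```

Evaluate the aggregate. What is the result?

1136

loan_id=200: ✗
loan_id=201: ✓ → 213
loan_id=202: ✗
loan_id=203: ✓ → 12
loan_id=204: ✓ → 198
loan_id=205: ✓ → 103
loan_id=206: ✓ → 262
loan_id=207: ✓ → 281
loan_id=208: ✓ → 67
loan_id=209: ✗
late_sum = 213 + 12 + 198 + 103 + 262 + 281 + 67 = 1136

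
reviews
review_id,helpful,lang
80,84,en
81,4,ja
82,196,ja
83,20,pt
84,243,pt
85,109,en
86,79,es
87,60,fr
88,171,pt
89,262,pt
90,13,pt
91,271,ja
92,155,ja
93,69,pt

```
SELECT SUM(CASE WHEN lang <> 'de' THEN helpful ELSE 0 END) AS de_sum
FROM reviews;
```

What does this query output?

1736

review_id=80: ✓ → 84
review_id=81: ✓ → 4
review_id=82: ✓ → 196
review_id=83: ✓ → 20
review_id=84: ✓ → 243
review_id=85: ✓ → 109
review_id=86: ✓ → 79
review_id=87: ✓ → 60
review_id=88: ✓ → 171
review_id=89: ✓ → 262
review_id=90: ✓ → 13
review_id=91: ✓ → 271
review_id=92: ✓ → 155
review_id=93: ✓ → 69
de_sum = 84 + 4 + 196 + 20 + 243 + 109 + 79 + 60 + 171 + 262 + 13 + 271 + 155 + 69 = 1736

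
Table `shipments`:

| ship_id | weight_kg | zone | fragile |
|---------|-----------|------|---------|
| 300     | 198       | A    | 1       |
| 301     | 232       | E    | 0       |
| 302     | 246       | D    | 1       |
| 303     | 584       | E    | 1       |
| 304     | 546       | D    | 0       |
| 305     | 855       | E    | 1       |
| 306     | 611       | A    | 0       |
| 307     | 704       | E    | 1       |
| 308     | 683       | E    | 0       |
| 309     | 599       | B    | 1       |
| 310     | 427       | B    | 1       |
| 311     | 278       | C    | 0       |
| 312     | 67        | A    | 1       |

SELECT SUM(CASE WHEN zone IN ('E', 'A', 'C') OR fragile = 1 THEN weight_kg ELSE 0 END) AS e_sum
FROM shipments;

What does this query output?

ship_id=300: ✓ → 198
ship_id=301: ✓ → 232
ship_id=302: ✓ → 246
ship_id=303: ✓ → 584
ship_id=304: ✗
ship_id=305: ✓ → 855
ship_id=306: ✓ → 611
ship_id=307: ✓ → 704
ship_id=308: ✓ → 683
ship_id=309: ✓ → 599
ship_id=310: ✓ → 427
ship_id=311: ✓ → 278
ship_id=312: ✓ → 67
e_sum = 198 + 232 + 246 + 584 + 855 + 611 + 704 + 683 + 599 + 427 + 278 + 67 = 5484

5484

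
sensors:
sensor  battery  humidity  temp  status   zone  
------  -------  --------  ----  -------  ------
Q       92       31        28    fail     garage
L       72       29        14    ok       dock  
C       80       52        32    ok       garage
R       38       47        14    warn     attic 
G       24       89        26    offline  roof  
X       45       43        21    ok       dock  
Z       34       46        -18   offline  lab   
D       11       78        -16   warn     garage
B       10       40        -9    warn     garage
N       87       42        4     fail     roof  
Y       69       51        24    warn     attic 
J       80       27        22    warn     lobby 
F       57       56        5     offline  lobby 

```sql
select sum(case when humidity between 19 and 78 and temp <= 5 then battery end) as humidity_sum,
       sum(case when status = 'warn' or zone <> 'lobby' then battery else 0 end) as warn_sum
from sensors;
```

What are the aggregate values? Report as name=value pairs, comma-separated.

humidity_sum=199, warn_sum=642

[humidity_sum: humidity between 19 and 78 and temp <= 5]
sensor=Q: ✗
sensor=L: ✗
sensor=C: ✗
sensor=R: ✗
sensor=G: ✗
sensor=X: ✗
sensor=Z: ✓ → 34
sensor=D: ✓ → 11
sensor=B: ✓ → 10
sensor=N: ✓ → 87
sensor=Y: ✗
sensor=J: ✗
sensor=F: ✓ → 57
humidity_sum = 34 + 11 + 10 + 87 + 57 = 199
—
[warn_sum: status = 'warn' or zone <> 'lobby']
sensor=Q: ✓ → 92
sensor=L: ✓ → 72
sensor=C: ✓ → 80
sensor=R: ✓ → 38
sensor=G: ✓ → 24
sensor=X: ✓ → 45
sensor=Z: ✓ → 34
sensor=D: ✓ → 11
sensor=B: ✓ → 10
sensor=N: ✓ → 87
sensor=Y: ✓ → 69
sensor=J: ✓ → 80
sensor=F: ✗
warn_sum = 92 + 72 + 80 + 38 + 24 + 45 + 34 + 11 + 10 + 87 + 69 + 80 = 642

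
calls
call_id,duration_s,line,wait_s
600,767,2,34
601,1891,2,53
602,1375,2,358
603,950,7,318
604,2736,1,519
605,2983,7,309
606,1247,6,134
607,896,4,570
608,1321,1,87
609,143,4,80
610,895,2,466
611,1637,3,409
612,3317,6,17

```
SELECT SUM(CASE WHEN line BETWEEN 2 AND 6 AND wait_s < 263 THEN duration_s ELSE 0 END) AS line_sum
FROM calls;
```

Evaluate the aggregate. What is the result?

call_id=600: ✓ → 767
call_id=601: ✓ → 1891
call_id=602: ✗
call_id=603: ✗
call_id=604: ✗
call_id=605: ✗
call_id=606: ✓ → 1247
call_id=607: ✗
call_id=608: ✗
call_id=609: ✓ → 143
call_id=610: ✗
call_id=611: ✗
call_id=612: ✓ → 3317
line_sum = 767 + 1891 + 1247 + 143 + 3317 = 7365

7365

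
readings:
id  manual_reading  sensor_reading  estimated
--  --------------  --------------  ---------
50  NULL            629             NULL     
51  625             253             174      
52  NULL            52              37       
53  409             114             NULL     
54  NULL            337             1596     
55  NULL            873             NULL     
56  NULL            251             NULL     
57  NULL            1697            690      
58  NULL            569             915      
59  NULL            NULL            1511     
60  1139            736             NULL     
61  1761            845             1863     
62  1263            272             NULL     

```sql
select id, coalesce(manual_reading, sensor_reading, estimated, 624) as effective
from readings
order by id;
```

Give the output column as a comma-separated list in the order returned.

id=50: manual_reading=NULL, sensor_reading=629 → 629
id=51: manual_reading=625 → 625
id=52: manual_reading=NULL, sensor_reading=52 → 52
id=53: manual_reading=409 → 409
id=54: manual_reading=NULL, sensor_reading=337 → 337
id=55: manual_reading=NULL, sensor_reading=873 → 873
id=56: manual_reading=NULL, sensor_reading=251 → 251
id=57: manual_reading=NULL, sensor_reading=1697 → 1697
id=58: manual_reading=NULL, sensor_reading=569 → 569
id=59: manual_reading=NULL, sensor_reading=NULL, estimated=1511 → 1511
id=60: manual_reading=1139 → 1139
id=61: manual_reading=1761 → 1761
id=62: manual_reading=1263 → 1263

629, 625, 52, 409, 337, 873, 251, 1697, 569, 1511, 1139, 1761, 1263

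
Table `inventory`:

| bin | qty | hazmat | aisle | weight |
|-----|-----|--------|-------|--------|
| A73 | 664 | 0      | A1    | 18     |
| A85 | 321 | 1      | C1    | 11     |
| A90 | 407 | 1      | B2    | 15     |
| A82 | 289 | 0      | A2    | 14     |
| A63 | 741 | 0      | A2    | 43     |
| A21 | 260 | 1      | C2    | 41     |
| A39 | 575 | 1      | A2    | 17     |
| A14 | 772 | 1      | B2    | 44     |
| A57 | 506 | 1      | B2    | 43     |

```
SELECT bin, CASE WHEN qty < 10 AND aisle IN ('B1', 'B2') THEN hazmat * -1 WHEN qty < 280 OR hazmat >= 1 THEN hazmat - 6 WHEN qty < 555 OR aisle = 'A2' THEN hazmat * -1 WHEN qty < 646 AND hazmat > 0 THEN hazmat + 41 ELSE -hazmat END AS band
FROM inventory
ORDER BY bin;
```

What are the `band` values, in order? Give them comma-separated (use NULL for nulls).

-5, -5, -5, -5, 0, 0, 0, -5, -5

bin=A14: qty < 280 OR hazmat >= 1 → -5
bin=A21: qty < 280 OR hazmat >= 1 → -5
bin=A39: qty < 280 OR hazmat >= 1 → -5
bin=A57: qty < 280 OR hazmat >= 1 → -5
bin=A63: qty < 555 OR aisle = 'A2' → 0
bin=A73: ELSE → 0
bin=A82: qty < 555 OR aisle = 'A2' → 0
bin=A85: qty < 280 OR hazmat >= 1 → -5
bin=A90: qty < 280 OR hazmat >= 1 → -5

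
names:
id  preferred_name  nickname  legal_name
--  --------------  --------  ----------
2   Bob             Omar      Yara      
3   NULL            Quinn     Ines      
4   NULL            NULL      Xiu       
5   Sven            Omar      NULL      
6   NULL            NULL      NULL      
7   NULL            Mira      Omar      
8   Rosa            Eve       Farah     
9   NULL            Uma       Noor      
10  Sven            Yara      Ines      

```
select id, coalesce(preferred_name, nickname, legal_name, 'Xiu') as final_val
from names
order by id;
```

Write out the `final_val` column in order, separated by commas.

id=2: preferred_name=Bob → Bob
id=3: preferred_name=NULL, nickname=Quinn → Quinn
id=4: preferred_name=NULL, nickname=NULL, legal_name=Xiu → Xiu
id=5: preferred_name=Sven → Sven
id=6: preferred_name=NULL, nickname=NULL, legal_name=NULL, → literal Xiu → Xiu
id=7: preferred_name=NULL, nickname=Mira → Mira
id=8: preferred_name=Rosa → Rosa
id=9: preferred_name=NULL, nickname=Uma → Uma
id=10: preferred_name=Sven → Sven

Bob, Quinn, Xiu, Sven, Xiu, Mira, Rosa, Uma, Sven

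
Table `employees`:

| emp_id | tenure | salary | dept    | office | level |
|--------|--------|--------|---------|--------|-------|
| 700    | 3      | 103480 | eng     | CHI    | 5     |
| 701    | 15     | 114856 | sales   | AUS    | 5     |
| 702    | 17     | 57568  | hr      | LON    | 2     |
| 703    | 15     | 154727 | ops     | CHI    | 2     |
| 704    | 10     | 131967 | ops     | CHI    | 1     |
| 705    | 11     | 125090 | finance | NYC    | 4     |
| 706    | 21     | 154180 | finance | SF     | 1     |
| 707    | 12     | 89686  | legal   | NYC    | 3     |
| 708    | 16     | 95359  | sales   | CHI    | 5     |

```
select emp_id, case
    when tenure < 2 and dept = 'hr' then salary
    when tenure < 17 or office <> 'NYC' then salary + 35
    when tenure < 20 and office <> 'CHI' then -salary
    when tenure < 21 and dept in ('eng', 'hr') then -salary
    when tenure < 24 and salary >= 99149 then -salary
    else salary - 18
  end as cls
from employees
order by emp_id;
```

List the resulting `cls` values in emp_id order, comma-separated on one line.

emp_id=700: tenure < 17 or office <> 'NYC' → 103515
emp_id=701: tenure < 17 or office <> 'NYC' → 114891
emp_id=702: tenure < 17 or office <> 'NYC' → 57603
emp_id=703: tenure < 17 or office <> 'NYC' → 154762
emp_id=704: tenure < 17 or office <> 'NYC' → 132002
emp_id=705: tenure < 17 or office <> 'NYC' → 125125
emp_id=706: tenure < 17 or office <> 'NYC' → 154215
emp_id=707: tenure < 17 or office <> 'NYC' → 89721
emp_id=708: tenure < 17 or office <> 'NYC' → 95394

103515, 114891, 57603, 154762, 132002, 125125, 154215, 89721, 95394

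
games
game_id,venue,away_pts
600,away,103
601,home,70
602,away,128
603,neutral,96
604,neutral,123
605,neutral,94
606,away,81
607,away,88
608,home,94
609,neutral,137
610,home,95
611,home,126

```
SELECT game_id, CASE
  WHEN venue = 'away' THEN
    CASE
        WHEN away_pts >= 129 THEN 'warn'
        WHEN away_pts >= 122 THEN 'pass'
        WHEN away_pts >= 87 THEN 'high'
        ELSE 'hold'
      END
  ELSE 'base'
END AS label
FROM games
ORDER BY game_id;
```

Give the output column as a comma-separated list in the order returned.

game_id=600: venue='away' → inner[away_pts >= 87] → high
game_id=601: venue='home' → outer ELSE → base
game_id=602: venue='away' → inner[away_pts >= 122] → pass
game_id=603: venue='neutral' → outer ELSE → base
game_id=604: venue='neutral' → outer ELSE → base
game_id=605: venue='neutral' → outer ELSE → base
game_id=606: venue='away' → inner[ELSE] → hold
game_id=607: venue='away' → inner[away_pts >= 87] → high
game_id=608: venue='home' → outer ELSE → base
game_id=609: venue='neutral' → outer ELSE → base
game_id=610: venue='home' → outer ELSE → base
game_id=611: venue='home' → outer ELSE → base

high, base, pass, base, base, base, hold, high, base, base, base, base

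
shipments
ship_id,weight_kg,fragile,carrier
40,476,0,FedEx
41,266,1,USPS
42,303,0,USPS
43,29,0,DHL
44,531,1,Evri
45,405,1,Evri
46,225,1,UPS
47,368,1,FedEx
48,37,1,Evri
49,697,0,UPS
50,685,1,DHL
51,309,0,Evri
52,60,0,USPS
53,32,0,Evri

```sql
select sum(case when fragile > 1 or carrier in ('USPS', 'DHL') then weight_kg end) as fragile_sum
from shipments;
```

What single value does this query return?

1343

ship_id=40: ✗
ship_id=41: ✓ → 266
ship_id=42: ✓ → 303
ship_id=43: ✓ → 29
ship_id=44: ✗
ship_id=45: ✗
ship_id=46: ✗
ship_id=47: ✗
ship_id=48: ✗
ship_id=49: ✗
ship_id=50: ✓ → 685
ship_id=51: ✗
ship_id=52: ✓ → 60
ship_id=53: ✗
fragile_sum = 266 + 303 + 29 + 685 + 60 = 1343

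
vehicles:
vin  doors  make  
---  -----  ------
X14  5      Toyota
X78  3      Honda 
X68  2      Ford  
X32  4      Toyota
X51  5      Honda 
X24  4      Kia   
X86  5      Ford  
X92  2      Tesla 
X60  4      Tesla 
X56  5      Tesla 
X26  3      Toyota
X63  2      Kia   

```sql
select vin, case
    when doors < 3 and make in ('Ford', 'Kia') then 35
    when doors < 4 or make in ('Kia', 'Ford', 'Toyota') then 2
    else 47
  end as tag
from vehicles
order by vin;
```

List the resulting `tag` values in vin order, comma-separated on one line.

vin=X14: doors < 4 or make in ('Kia', 'Ford', 'Toyota') → 2
vin=X24: doors < 4 or make in ('Kia', 'Ford', 'Toyota') → 2
vin=X26: doors < 4 or make in ('Kia', 'Ford', 'Toyota') → 2
vin=X32: doors < 4 or make in ('Kia', 'Ford', 'Toyota') → 2
vin=X51: ELSE → 47
vin=X56: ELSE → 47
vin=X60: ELSE → 47
vin=X63: doors < 3 and make in ('Ford', 'Kia') → 35
vin=X68: doors < 3 and make in ('Ford', 'Kia') → 35
vin=X78: doors < 4 or make in ('Kia', 'Ford', 'Toyota') → 2
vin=X86: doors < 4 or make in ('Kia', 'Ford', 'Toyota') → 2
vin=X92: doors < 4 or make in ('Kia', 'Ford', 'Toyota') → 2

2, 2, 2, 2, 47, 47, 47, 35, 35, 2, 2, 2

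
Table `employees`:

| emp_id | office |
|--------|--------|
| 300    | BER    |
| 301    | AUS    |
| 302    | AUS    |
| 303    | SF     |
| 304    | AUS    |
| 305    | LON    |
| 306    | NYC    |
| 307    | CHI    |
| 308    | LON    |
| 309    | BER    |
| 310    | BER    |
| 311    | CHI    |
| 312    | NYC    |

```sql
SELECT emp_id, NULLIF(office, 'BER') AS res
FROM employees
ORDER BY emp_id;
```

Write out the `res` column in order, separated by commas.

emp_id=300: office=BER vs BER: equal → NULL
emp_id=301: office=AUS vs BER: differ → AUS
emp_id=302: office=AUS vs BER: differ → AUS
emp_id=303: office=SF vs BER: differ → SF
emp_id=304: office=AUS vs BER: differ → AUS
emp_id=305: office=LON vs BER: differ → LON
emp_id=306: office=NYC vs BER: differ → NYC
emp_id=307: office=CHI vs BER: differ → CHI
emp_id=308: office=LON vs BER: differ → LON
emp_id=309: office=BER vs BER: equal → NULL
emp_id=310: office=BER vs BER: equal → NULL
emp_id=311: office=CHI vs BER: differ → CHI
emp_id=312: office=NYC vs BER: differ → NYC

NULL, AUS, AUS, SF, AUS, LON, NYC, CHI, LON, NULL, NULL, CHI, NYC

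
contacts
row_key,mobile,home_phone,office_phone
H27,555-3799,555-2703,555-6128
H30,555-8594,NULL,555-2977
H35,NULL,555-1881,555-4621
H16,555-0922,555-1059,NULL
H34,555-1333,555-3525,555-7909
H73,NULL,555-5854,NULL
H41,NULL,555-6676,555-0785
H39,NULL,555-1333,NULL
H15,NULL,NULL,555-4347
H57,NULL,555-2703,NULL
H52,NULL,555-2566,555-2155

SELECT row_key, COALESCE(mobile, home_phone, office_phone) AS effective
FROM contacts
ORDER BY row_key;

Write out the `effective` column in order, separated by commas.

row_key=H15: mobile=NULL, home_phone=NULL, office_phone=555-4347 → 555-4347
row_key=H16: mobile=555-0922 → 555-0922
row_key=H27: mobile=555-3799 → 555-3799
row_key=H30: mobile=555-8594 → 555-8594
row_key=H34: mobile=555-1333 → 555-1333
row_key=H35: mobile=NULL, home_phone=555-1881 → 555-1881
row_key=H39: mobile=NULL, home_phone=555-1333 → 555-1333
row_key=H41: mobile=NULL, home_phone=555-6676 → 555-6676
row_key=H52: mobile=NULL, home_phone=555-2566 → 555-2566
row_key=H57: mobile=NULL, home_phone=555-2703 → 555-2703
row_key=H73: mobile=NULL, home_phone=555-5854 → 555-5854

555-4347, 555-0922, 555-3799, 555-8594, 555-1333, 555-1881, 555-1333, 555-6676, 555-2566, 555-2703, 555-5854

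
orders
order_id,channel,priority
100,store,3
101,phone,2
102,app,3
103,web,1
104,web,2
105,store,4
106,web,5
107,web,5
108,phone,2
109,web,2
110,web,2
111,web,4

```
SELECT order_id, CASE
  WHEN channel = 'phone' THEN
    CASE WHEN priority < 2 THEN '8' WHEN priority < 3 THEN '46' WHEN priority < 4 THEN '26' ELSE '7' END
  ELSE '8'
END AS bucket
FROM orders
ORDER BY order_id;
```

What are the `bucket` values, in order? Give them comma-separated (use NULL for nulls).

8, 46, 8, 8, 8, 8, 8, 8, 46, 8, 8, 8

order_id=100: channel='store' → outer ELSE → 8
order_id=101: channel='phone' → inner[priority < 3] → 46
order_id=102: channel='app' → outer ELSE → 8
order_id=103: channel='web' → outer ELSE → 8
order_id=104: channel='web' → outer ELSE → 8
order_id=105: channel='store' → outer ELSE → 8
order_id=106: channel='web' → outer ELSE → 8
order_id=107: channel='web' → outer ELSE → 8
order_id=108: channel='phone' → inner[priority < 3] → 46
order_id=109: channel='web' → outer ELSE → 8
order_id=110: channel='web' → outer ELSE → 8
order_id=111: channel='web' → outer ELSE → 8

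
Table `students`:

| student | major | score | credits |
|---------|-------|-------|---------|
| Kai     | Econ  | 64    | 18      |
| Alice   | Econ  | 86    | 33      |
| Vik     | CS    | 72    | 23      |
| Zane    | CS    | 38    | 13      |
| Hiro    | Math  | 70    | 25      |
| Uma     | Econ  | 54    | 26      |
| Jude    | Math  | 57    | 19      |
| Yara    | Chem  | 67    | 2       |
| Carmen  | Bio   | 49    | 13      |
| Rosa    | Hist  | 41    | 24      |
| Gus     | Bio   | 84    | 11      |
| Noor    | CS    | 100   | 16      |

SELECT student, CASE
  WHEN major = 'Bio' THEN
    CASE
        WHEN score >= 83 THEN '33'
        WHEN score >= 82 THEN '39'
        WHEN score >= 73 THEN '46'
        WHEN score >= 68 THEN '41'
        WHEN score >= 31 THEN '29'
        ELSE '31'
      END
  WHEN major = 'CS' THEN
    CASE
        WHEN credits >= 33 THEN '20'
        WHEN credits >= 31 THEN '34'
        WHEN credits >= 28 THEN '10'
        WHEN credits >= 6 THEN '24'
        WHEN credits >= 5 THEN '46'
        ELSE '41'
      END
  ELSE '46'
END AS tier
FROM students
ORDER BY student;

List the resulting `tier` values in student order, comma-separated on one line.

46, 29, 33, 46, 46, 46, 24, 46, 46, 24, 46, 24

student=Alice: major='Econ' → outer ELSE → 46
student=Carmen: major='Bio' → inner[score >= 31] → 29
student=Gus: major='Bio' → inner[score >= 83] → 33
student=Hiro: major='Math' → outer ELSE → 46
student=Jude: major='Math' → outer ELSE → 46
student=Kai: major='Econ' → outer ELSE → 46
student=Noor: major='CS' → inner[credits >= 6] → 24
student=Rosa: major='Hist' → outer ELSE → 46
student=Uma: major='Econ' → outer ELSE → 46
student=Vik: major='CS' → inner[credits >= 6] → 24
student=Yara: major='Chem' → outer ELSE → 46
student=Zane: major='CS' → inner[credits >= 6] → 24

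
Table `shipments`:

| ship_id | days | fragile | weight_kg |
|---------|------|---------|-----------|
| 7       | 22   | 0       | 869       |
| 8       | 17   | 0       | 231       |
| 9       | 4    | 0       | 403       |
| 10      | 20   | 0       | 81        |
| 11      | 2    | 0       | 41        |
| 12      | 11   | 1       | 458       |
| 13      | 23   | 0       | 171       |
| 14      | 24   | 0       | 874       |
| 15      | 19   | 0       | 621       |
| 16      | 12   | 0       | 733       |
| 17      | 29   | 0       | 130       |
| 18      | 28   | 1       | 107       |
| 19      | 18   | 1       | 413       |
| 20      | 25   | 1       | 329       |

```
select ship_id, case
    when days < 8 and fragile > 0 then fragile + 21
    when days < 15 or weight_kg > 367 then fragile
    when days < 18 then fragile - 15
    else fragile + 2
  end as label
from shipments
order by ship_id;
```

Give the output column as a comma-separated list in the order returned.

0, -15, 0, 2, 0, 1, 2, 0, 0, 0, 2, 3, 1, 3

ship_id=7: days < 15 or weight_kg > 367 → 0
ship_id=8: days < 18 → -15
ship_id=9: days < 15 or weight_kg > 367 → 0
ship_id=10: ELSE → 2
ship_id=11: days < 15 or weight_kg > 367 → 0
ship_id=12: days < 15 or weight_kg > 367 → 1
ship_id=13: ELSE → 2
ship_id=14: days < 15 or weight_kg > 367 → 0
ship_id=15: days < 15 or weight_kg > 367 → 0
ship_id=16: days < 15 or weight_kg > 367 → 0
ship_id=17: ELSE → 2
ship_id=18: ELSE → 3
ship_id=19: days < 15 or weight_kg > 367 → 1
ship_id=20: ELSE → 3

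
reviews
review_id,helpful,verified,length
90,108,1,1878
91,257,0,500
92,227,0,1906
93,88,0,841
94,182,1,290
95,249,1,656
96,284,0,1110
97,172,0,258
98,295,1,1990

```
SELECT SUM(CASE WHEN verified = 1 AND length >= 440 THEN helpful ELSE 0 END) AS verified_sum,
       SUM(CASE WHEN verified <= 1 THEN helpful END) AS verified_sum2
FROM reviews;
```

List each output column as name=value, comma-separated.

[verified_sum: verified = 1 AND length >= 440]
review_id=90: ✓ → 108
review_id=91: ✗
review_id=92: ✗
review_id=93: ✗
review_id=94: ✗
review_id=95: ✓ → 249
review_id=96: ✗
review_id=97: ✗
review_id=98: ✓ → 295
verified_sum = 108 + 249 + 295 = 652
—
[verified_sum2: verified <= 1]
review_id=90: ✓ → 108
review_id=91: ✓ → 257
review_id=92: ✓ → 227
review_id=93: ✓ → 88
review_id=94: ✓ → 182
review_id=95: ✓ → 249
review_id=96: ✓ → 284
review_id=97: ✓ → 172
review_id=98: ✓ → 295
verified_sum2 = 108 + 257 + 227 + 88 + 182 + 249 + 284 + 172 + 295 = 1862

verified_sum=652, verified_sum2=1862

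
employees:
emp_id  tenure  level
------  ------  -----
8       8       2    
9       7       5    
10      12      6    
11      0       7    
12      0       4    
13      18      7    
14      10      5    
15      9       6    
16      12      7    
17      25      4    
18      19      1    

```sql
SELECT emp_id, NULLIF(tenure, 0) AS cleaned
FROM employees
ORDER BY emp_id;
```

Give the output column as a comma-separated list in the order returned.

emp_id=8: tenure=8 vs 0: differ → 8
emp_id=9: tenure=7 vs 0: differ → 7
emp_id=10: tenure=12 vs 0: differ → 12
emp_id=11: tenure=0 vs 0: equal → NULL
emp_id=12: tenure=0 vs 0: equal → NULL
emp_id=13: tenure=18 vs 0: differ → 18
emp_id=14: tenure=10 vs 0: differ → 10
emp_id=15: tenure=9 vs 0: differ → 9
emp_id=16: tenure=12 vs 0: differ → 12
emp_id=17: tenure=25 vs 0: differ → 25
emp_id=18: tenure=19 vs 0: differ → 19

8, 7, 12, NULL, NULL, 18, 10, 9, 12, 25, 19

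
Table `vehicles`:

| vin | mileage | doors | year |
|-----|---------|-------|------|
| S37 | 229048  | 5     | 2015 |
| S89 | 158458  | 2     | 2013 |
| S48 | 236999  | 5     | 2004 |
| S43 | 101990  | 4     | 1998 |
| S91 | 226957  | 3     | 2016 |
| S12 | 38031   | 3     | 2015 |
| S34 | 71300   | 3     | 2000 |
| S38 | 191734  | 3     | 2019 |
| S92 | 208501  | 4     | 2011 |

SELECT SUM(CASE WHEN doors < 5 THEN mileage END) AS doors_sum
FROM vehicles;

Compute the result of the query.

vin=S37: ✗
vin=S89: ✓ → 158458
vin=S48: ✗
vin=S43: ✓ → 101990
vin=S91: ✓ → 226957
vin=S12: ✓ → 38031
vin=S34: ✓ → 71300
vin=S38: ✓ → 191734
vin=S92: ✓ → 208501
doors_sum = 158458 + 101990 + 226957 + 38031 + 71300 + 191734 + 208501 = 996971

996971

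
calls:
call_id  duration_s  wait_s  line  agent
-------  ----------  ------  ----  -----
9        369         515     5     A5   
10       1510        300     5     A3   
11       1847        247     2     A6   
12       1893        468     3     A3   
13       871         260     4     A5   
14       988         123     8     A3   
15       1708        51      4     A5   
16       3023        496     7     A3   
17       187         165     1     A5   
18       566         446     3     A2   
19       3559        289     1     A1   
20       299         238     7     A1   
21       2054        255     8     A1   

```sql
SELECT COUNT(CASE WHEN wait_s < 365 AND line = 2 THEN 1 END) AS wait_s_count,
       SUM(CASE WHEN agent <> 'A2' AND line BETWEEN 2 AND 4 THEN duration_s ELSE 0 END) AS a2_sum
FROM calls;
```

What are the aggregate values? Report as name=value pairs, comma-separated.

[wait_s_count: wait_s < 365 AND line = 2]
call_id=9: ✗
call_id=10: ✗
call_id=11: ✓ → 1
call_id=12: ✗
call_id=13: ✗
call_id=14: ✗
call_id=15: ✗
call_id=16: ✗
call_id=17: ✗
call_id=18: ✗
call_id=19: ✗
call_id=20: ✗
call_id=21: ✗
wait_s_count = COUNT(1) = 1
—
[a2_sum: agent <> 'A2' AND line BETWEEN 2 AND 4]
call_id=9: ✗
call_id=10: ✗
call_id=11: ✓ → 1847
call_id=12: ✓ → 1893
call_id=13: ✓ → 871
call_id=14: ✗
call_id=15: ✓ → 1708
call_id=16: ✗
call_id=17: ✗
call_id=18: ✗
call_id=19: ✗
call_id=20: ✗
call_id=21: ✗
a2_sum = 1847 + 1893 + 871 + 1708 = 6319

wait_s_count=1, a2_sum=6319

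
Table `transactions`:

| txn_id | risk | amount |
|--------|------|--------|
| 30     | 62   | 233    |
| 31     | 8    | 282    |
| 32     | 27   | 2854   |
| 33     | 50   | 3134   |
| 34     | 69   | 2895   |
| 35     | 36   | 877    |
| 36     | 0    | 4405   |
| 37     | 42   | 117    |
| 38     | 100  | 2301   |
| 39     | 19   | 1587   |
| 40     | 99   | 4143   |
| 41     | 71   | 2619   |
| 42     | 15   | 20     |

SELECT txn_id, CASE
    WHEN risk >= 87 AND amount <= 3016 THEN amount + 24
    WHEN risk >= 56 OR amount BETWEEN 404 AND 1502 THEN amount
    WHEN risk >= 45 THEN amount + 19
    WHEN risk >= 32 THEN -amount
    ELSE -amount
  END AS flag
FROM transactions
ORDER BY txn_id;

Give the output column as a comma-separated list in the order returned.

233, -282, -2854, 3153, 2895, 877, -4405, -117, 2325, -1587, 4143, 2619, -20

txn_id=30: risk >= 56 OR amount BETWEEN 404 AND 1502 → 233
txn_id=31: ELSE → -282
txn_id=32: ELSE → -2854
txn_id=33: risk >= 45 → 3153
txn_id=34: risk >= 56 OR amount BETWEEN 404 AND 1502 → 2895
txn_id=35: risk >= 56 OR amount BETWEEN 404 AND 1502 → 877
txn_id=36: ELSE → -4405
txn_id=37: risk >= 32 → -117
txn_id=38: risk >= 87 AND amount <= 3016 → 2325
txn_id=39: ELSE → -1587
txn_id=40: risk >= 56 OR amount BETWEEN 404 AND 1502 → 4143
txn_id=41: risk >= 56 OR amount BETWEEN 404 AND 1502 → 2619
txn_id=42: ELSE → -20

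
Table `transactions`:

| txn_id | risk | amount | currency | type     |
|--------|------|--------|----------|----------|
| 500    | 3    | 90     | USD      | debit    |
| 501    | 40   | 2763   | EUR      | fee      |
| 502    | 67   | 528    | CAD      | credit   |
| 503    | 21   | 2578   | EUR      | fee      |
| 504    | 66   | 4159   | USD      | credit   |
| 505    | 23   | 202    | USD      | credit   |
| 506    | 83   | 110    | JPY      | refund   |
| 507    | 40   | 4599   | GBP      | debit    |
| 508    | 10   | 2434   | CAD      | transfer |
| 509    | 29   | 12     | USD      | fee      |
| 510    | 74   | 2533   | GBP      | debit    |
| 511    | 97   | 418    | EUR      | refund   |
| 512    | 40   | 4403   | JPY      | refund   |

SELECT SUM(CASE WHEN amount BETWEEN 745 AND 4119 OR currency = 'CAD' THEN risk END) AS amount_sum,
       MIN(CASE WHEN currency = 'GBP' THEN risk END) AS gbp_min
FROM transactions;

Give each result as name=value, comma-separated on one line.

amount_sum=212, gbp_min=40

[amount_sum: amount BETWEEN 745 AND 4119 OR currency = 'CAD']
txn_id=500: ✗
txn_id=501: ✓ → 40
txn_id=502: ✓ → 67
txn_id=503: ✓ → 21
txn_id=504: ✗
txn_id=505: ✗
txn_id=506: ✗
txn_id=507: ✗
txn_id=508: ✓ → 10
txn_id=509: ✗
txn_id=510: ✓ → 74
txn_id=511: ✗
txn_id=512: ✗
amount_sum = 40 + 67 + 21 + 10 + 74 = 212
—
[gbp_min: currency = 'GBP']
txn_id=500: ✗
txn_id=501: ✗
txn_id=502: ✗
txn_id=503: ✗
txn_id=504: ✗
txn_id=505: ✗
txn_id=506: ✗
txn_id=507: ✓ → 40
txn_id=508: ✗
txn_id=509: ✗
txn_id=510: ✓ → 74
txn_id=511: ✗
txn_id=512: ✗
gbp_min = MIN(40, 74) = 40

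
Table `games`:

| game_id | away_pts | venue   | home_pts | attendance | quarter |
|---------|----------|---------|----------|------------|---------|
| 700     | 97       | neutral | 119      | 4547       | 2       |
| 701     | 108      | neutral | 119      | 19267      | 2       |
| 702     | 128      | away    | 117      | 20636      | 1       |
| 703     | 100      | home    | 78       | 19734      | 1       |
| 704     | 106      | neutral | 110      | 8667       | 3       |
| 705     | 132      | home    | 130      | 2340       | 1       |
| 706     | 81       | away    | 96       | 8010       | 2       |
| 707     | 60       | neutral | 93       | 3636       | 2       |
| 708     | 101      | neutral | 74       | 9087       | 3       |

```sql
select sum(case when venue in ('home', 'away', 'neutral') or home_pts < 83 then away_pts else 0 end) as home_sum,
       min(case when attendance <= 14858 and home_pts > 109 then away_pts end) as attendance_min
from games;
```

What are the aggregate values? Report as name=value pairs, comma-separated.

[home_sum: venue in ('home', 'away', 'neutral') or home_pts < 83]
game_id=700: ✓ → 97
game_id=701: ✓ → 108
game_id=702: ✓ → 128
game_id=703: ✓ → 100
game_id=704: ✓ → 106
game_id=705: ✓ → 132
game_id=706: ✓ → 81
game_id=707: ✓ → 60
game_id=708: ✓ → 101
home_sum = 97 + 108 + 128 + 100 + 106 + 132 + 81 + 60 + 101 = 913
—
[attendance_min: attendance <= 14858 and home_pts > 109]
game_id=700: ✓ → 97
game_id=701: ✗
game_id=702: ✗
game_id=703: ✗
game_id=704: ✓ → 106
game_id=705: ✓ → 132
game_id=706: ✗
game_id=707: ✗
game_id=708: ✗
attendance_min = MIN(97, 106, 132) = 97

home_sum=913, attendance_min=97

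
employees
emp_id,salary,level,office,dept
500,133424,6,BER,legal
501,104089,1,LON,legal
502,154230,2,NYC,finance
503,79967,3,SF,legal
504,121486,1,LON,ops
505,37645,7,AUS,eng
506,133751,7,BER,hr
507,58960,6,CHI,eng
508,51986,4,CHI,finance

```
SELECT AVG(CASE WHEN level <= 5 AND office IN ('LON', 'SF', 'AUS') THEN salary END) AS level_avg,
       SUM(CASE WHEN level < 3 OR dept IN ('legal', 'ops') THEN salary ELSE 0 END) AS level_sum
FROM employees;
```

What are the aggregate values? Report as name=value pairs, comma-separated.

[level_avg: level <= 5 AND office IN ('LON', 'SF', 'AUS')]
emp_id=500: ✗
emp_id=501: ✓ → 104089
emp_id=502: ✗
emp_id=503: ✓ → 79967
emp_id=504: ✓ → 121486
emp_id=505: ✗
emp_id=506: ✗
emp_id=507: ✗
emp_id=508: ✗
level_avg = (104089 + 79967 + 121486) / 3 = 101847.3333333333
—
[level_sum: level < 3 OR dept IN ('legal', 'ops')]
emp_id=500: ✓ → 133424
emp_id=501: ✓ → 104089
emp_id=502: ✓ → 154230
emp_id=503: ✓ → 79967
emp_id=504: ✓ → 121486
emp_id=505: ✗
emp_id=506: ✗
emp_id=507: ✗
emp_id=508: ✗
level_sum = 133424 + 104089 + 154230 + 79967 + 121486 = 593196

level_avg=101847.3333333333, level_sum=593196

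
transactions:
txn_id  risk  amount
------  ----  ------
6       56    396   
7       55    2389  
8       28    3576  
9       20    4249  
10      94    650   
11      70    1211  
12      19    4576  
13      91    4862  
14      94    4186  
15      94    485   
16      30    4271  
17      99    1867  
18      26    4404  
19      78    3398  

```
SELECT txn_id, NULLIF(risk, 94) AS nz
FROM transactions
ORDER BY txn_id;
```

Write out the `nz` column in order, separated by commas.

txn_id=6: risk=56 vs 94: differ → 56
txn_id=7: risk=55 vs 94: differ → 55
txn_id=8: risk=28 vs 94: differ → 28
txn_id=9: risk=20 vs 94: differ → 20
txn_id=10: risk=94 vs 94: equal → NULL
txn_id=11: risk=70 vs 94: differ → 70
txn_id=12: risk=19 vs 94: differ → 19
txn_id=13: risk=91 vs 94: differ → 91
txn_id=14: risk=94 vs 94: equal → NULL
txn_id=15: risk=94 vs 94: equal → NULL
txn_id=16: risk=30 vs 94: differ → 30
txn_id=17: risk=99 vs 94: differ → 99
txn_id=18: risk=26 vs 94: differ → 26
txn_id=19: risk=78 vs 94: differ → 78

56, 55, 28, 20, NULL, 70, 19, 91, NULL, NULL, 30, 99, 26, 78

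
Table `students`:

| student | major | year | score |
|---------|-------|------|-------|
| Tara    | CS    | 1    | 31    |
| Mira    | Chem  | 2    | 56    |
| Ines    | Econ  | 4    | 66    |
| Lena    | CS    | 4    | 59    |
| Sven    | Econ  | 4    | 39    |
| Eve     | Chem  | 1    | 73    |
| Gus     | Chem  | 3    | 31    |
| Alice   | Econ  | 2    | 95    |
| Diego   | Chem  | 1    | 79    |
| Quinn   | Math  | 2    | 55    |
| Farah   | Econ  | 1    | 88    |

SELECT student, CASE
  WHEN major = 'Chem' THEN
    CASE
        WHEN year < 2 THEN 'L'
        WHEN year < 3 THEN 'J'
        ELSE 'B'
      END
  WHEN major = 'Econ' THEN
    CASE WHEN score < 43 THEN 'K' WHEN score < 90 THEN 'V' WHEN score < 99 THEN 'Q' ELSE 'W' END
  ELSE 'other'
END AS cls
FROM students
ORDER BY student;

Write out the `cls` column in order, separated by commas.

Q, L, L, V, B, V, other, J, other, K, other

student=Alice: major='Econ' → inner[score < 99] → Q
student=Diego: major='Chem' → inner[year < 2] → L
student=Eve: major='Chem' → inner[year < 2] → L
student=Farah: major='Econ' → inner[score < 90] → V
student=Gus: major='Chem' → inner[ELSE] → B
student=Ines: major='Econ' → inner[score < 90] → V
student=Lena: major='CS' → outer ELSE → other
student=Mira: major='Chem' → inner[year < 3] → J
student=Quinn: major='Math' → outer ELSE → other
student=Sven: major='Econ' → inner[score < 43] → K
student=Tara: major='CS' → outer ELSE → other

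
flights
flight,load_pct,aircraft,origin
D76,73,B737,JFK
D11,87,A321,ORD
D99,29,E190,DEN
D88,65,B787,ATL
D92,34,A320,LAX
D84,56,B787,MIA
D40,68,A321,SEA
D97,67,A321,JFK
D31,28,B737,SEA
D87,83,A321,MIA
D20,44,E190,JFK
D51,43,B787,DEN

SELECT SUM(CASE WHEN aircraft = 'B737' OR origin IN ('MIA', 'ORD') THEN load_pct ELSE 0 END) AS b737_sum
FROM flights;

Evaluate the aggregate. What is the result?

flight=D76: ✓ → 73
flight=D11: ✓ → 87
flight=D99: ✗
flight=D88: ✗
flight=D92: ✗
flight=D84: ✓ → 56
flight=D40: ✗
flight=D97: ✗
flight=D31: ✓ → 28
flight=D87: ✓ → 83
flight=D20: ✗
flight=D51: ✗
b737_sum = 73 + 87 + 56 + 28 + 83 = 327

327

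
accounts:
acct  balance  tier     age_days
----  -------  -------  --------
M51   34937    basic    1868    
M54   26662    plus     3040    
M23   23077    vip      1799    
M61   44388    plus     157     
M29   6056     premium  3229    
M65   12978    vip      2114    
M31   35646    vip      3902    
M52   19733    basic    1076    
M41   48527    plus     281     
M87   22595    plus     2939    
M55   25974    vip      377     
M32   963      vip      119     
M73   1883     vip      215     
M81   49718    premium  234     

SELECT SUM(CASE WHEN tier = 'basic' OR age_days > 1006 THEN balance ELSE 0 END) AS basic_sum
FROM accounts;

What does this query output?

181684

acct=M51: ✓ → 34937
acct=M54: ✓ → 26662
acct=M23: ✓ → 23077
acct=M61: ✗
acct=M29: ✓ → 6056
acct=M65: ✓ → 12978
acct=M31: ✓ → 35646
acct=M52: ✓ → 19733
acct=M41: ✗
acct=M87: ✓ → 22595
acct=M55: ✗
acct=M32: ✗
acct=M73: ✗
acct=M81: ✗
basic_sum = 34937 + 26662 + 23077 + 6056 + 12978 + 35646 + 19733 + 22595 = 181684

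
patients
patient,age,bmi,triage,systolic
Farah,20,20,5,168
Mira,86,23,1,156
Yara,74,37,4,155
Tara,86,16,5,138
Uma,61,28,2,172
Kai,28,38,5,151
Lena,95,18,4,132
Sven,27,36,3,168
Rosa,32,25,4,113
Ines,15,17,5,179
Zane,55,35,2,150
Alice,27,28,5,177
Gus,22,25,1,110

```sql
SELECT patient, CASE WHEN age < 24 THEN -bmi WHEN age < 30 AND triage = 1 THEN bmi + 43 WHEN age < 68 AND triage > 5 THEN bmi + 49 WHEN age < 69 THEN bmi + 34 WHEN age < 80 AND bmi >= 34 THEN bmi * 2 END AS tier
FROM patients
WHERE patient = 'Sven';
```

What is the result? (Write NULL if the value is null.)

patient = Sven: age=27, bmi=36, triage=3, systolic=168.
age < 24 → false
age < 30 AND triage = 1 → false
age < 68 AND triage > 5 → false
age < 69 → true → 70

70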